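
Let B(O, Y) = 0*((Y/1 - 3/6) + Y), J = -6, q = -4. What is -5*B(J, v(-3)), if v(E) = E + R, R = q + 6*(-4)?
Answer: 0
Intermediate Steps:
R = -28 (R = -4 + 6*(-4) = -4 - 24 = -28)
v(E) = -28 + E (v(E) = E - 28 = -28 + E)
B(O, Y) = 0 (B(O, Y) = 0*((Y*1 - 3*1/6) + Y) = 0*((Y - 1/2) + Y) = 0*((-1/2 + Y) + Y) = 0*(-1/2 + 2*Y) = 0)
-5*B(J, v(-3)) = -5*0 = 0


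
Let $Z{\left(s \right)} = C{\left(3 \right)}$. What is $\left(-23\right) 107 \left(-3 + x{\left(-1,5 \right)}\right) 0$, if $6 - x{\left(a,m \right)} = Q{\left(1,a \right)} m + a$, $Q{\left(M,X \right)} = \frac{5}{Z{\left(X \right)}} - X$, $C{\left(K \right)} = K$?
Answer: $0$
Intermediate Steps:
$Z{\left(s \right)} = 3$
$Q{\left(M,X \right)} = \frac{5}{3} - X$
$x{\left(a,m \right)} = 6 - a - m \left(\frac{5}{3} - a\right)$ ($x{\left(a,m \right)} = 6 - \left(\left(\frac{5}{3} - a\right) m + a\right) = 6 - \left(m \left(\frac{5}{3} - a\right) + a\right) = 6 - \left(a + m \left(\frac{5}{3} - a\right)\right) = 6 - a - m \left(\frac{5}{3} - a\right)$)
$\left(-23\right) 107 \left(-3 + x{\left(-1,5 \right)}\right) 0 = \left(-23\right) 107 \left(-3 - \frac{19}{3}\right) 0 = - 2461 \left(-3 + \left(6 + 1 - \frac{25}{3} - 5\right)\right) 0 = - 2461 \left(-3 - \frac{19}{3}\right) 0 = - 2461 \left(\left(- \frac{28}{3}\right) 0\right) = \left(-2461\right) 0 = 0$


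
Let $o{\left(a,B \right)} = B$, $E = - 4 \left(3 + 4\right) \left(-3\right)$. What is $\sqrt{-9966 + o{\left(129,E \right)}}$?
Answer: $9 i \sqrt{122} \approx 99.408 i$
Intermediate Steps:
$E = 84$ ($E = \left(-4\right) 7 \left(-3\right) = \left(-28\right) \left(-3\right) = 84$)
$\sqrt{-9966 + o{\left(129,E \right)}} = \sqrt{-9966 + 84} = \sqrt{-9882} = 9 i \sqrt{122}$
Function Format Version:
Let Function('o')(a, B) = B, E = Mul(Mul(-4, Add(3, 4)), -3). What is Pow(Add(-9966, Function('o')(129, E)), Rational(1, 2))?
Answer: Mul(9, I, Pow(122, Rational(1, 2))) ≈ Mul(99.408, I)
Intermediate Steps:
E = 84 (E = Mul(Mul(-4, 7), -3) = Mul(-28, -3) = 84)
Pow(Add(-9966, Function('o')(129, E)), Rational(1, 2)) = Pow(Add(-9966, 84), Rational(1, 2)) = Pow(-9882, Rational(1, 2)) = Mul(9, I, Pow(122, Rational(1, 2)))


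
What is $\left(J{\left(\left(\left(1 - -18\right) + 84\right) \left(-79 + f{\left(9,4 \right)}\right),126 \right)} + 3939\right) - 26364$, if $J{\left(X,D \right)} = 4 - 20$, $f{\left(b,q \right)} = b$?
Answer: $-22441$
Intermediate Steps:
$J{\left(X,D \right)} = -16$ ($J{\left(X,D \right)} = 4 - 20 = -16$)
$\left(J{\left(\left(\left(1 - -18\right) + 84\right) \left(-79 + f{\left(9,4 \right)}\right),126 \right)} + 3939\right) - 26364 = \left(-16 + 3939\right) - 26364 = 3923 - 26364 = -22441$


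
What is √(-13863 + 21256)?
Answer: √7393 ≈ 85.983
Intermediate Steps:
√(-13863 + 21256) = √7393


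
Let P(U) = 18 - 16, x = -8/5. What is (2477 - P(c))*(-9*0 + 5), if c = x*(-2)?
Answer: 12375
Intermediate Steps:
x = -8/5 (x = -8*⅕ = -8/5 ≈ -1.6000)
c = 16/5 (c = -8/5*(-2) = 16/5 ≈ 3.2000)
P(U) = 2
(2477 - P(c))*(-9*0 + 5) = (2477 - 1*2)*(-9*0 + 5) = (2477 - 2)*(0 + 5) = 2475*5 = 12375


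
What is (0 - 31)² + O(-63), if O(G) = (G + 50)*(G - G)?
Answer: 961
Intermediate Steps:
O(G) = 0 (O(G) = (50 + G)*0 = 0)
(0 - 31)² + O(-63) = (0 - 31)² + 0 = (-31)² + 0 = 961 + 0 = 961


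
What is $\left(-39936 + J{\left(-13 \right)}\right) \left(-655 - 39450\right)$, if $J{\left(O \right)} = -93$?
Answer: $1605363045$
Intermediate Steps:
$\left(-39936 + J{\left(-13 \right)}\right) \left(-655 - 39450\right) = \left(-39936 - 93\right) \left(-655 - 39450\right) = \left(-40029\right) \left(-40105\right) = 1605363045$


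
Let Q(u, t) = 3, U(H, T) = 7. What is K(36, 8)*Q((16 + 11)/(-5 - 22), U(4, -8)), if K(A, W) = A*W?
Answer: 864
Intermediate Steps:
K(36, 8)*Q((16 + 11)/(-5 - 22), U(4, -8)) = (36*8)*3 = 288*3 = 864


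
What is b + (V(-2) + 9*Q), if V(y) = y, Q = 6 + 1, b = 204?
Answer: 265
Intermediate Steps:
Q = 7
b + (V(-2) + 9*Q) = 204 + (-2 + 9*7) = 204 + (-2 + 63) = 204 + 61 = 265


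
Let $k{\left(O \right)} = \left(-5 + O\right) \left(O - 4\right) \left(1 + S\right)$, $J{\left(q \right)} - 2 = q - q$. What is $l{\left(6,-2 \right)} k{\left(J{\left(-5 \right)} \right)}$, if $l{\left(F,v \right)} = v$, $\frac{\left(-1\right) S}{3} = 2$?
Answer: $60$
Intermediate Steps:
$S = -6$ ($S = \left(-3\right) 2 = -6$)
$J{\left(q \right)} = 2$ ($J{\left(q \right)} = 2 + \left(q - q\right) = 2 + 0 = 2$)
$k{\left(O \right)} = \left(-5 + O\right) \left(20 - 5 O\right)$ ($k{\left(O \right)} = \left(-5 + O\right) \left(O - 4\right) \left(1 - 6\right) = \left(-5 + O\right) \left(-4 + O\right) \left(-5\right) = \left(-5 + O\right) \left(20 - 5 O\right)$)
$l{\left(6,-2 \right)} k{\left(J{\left(-5 \right)} \right)} = - 2 \left(-100 - 5 \cdot 2^{2} + 45 \cdot 2\right) = - 2 \left(-100 - 20 + 90\right) = \left(-2\right) \left(-30\right) = 60$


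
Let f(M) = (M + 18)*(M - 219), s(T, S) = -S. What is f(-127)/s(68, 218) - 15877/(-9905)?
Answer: -1697688/9905 ≈ -171.40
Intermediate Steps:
f(M) = (-219 + M)*(18 + M) (f(M) = (18 + M)*(-219 + M) = (-219 + M)*(18 + M))
f(-127)/s(68, 218) - 15877/(-9905) = (-3942 + (-127)² - 201*(-127))/((-1*218)) - 15877/(-9905) = (-3942 + 16129 + 25527)/(-218) - 15877*(-1/9905) = 37714*(-1/218) + 15877/9905 = -173 + 15877/9905 = -1697688/9905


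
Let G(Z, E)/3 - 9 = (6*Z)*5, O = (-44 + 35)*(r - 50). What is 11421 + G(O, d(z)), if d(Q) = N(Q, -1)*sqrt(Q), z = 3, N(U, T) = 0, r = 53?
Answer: 9018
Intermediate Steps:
d(Q) = 0 (d(Q) = 0*sqrt(Q) = 0)
O = -27 (O = (-44 + 35)*(53 - 50) = -9*3 = -27)
G(Z, E) = 27 + 90*Z (G(Z, E) = 27 + 3*((6*Z)*5) = 27 + 3*(30*Z) = 27 + 90*Z)
11421 + G(O, d(z)) = 11421 + (27 + 90*(-27)) = 11421 + (27 - 2430) = 11421 - 2403 = 9018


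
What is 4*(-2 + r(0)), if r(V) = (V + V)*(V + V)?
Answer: -8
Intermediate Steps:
r(V) = 4*V² (r(V) = (2*V)*(2*V) = 4*V²)
4*(-2 + r(0)) = 4*(-2 + 4*0²) = 4*(-2 + 4*0) = 4*(-2 + 0) = 4*(-2) = -8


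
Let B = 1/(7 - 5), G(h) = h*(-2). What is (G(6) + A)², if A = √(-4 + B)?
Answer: (24 - I*√14)²/4 ≈ 140.5 - 44.9*I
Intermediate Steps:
G(h) = -2*h
B = ½ (B = 1/2 = ½ ≈ 0.50000)
A = I*√14/2 (A = √(-4 + ½) = √(-7/2) = I*√14/2 ≈ 1.8708*I)
(G(6) + A)² = (-2*6 + I*√14/2)² = (-12 + I*√14/2)²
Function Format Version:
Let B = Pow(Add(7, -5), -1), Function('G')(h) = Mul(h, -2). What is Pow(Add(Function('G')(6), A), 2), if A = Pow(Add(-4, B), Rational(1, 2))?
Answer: Mul(Rational(1, 4), Pow(Add(24, Mul(-1, I, Pow(14, Rational(1, 2)))), 2)) ≈ Add(140.50, Mul(-44.900, I))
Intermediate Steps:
Function('G')(h) = Mul(-2, h)
B = Rational(1, 2) (B = Pow(2, -1) = Rational(1, 2) ≈ 0.50000)
A = Mul(Rational(1, 2), I, Pow(14, Rational(1, 2))) (A = Pow(Add(-4, Rational(1, 2)), Rational(1, 2)) = Pow(Rational(-7, 2), Rational(1, 2)) = Mul(Rational(1, 2), I, Pow(14, Rational(1, 2))) ≈ Mul(1.8708, I))
Pow(Add(Function('G')(6), A), 2) = Pow(Add(Mul(-2, 6), Mul(Rational(1, 2), I, Pow(14, Rational(1, 2)))), 2) = Pow(Add(-12, Mul(Rational(1, 2), I, Pow(14, Rational(1, 2)))), 2)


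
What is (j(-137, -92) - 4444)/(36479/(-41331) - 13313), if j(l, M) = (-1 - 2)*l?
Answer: 166687923/550276082 ≈ 0.30292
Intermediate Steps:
j(l, M) = -3*l
(j(-137, -92) - 4444)/(36479/(-41331) - 13313) = (-3*(-137) - 4444)/(36479/(-41331) - 13313) = (411 - 4444)/(36479*(-1/41331) - 13313) = -4033/(-36479/41331 - 13313) = -4033/(-550276082/41331) = -4033*(-41331/550276082) = 166687923/550276082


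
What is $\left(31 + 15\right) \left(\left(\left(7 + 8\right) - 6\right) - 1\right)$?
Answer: $368$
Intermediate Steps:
$\left(31 + 15\right) \left(\left(\left(7 + 8\right) - 6\right) - 1\right) = 46 \left(\left(15 - 6\right) - 1\right) = 46 \left(9 - 1\right) = 46 \cdot 8 = 368$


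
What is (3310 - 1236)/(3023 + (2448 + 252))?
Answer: 2074/5723 ≈ 0.36240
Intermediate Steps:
(3310 - 1236)/(3023 + (2448 + 252)) = 2074/(3023 + 2700) = 2074/5723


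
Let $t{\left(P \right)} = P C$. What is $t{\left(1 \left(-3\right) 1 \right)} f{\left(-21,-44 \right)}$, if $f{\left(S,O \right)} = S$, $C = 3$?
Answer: $189$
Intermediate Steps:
$t{\left(P \right)} = 3 P$ ($t{\left(P \right)} = P 3 = 3 P$)
$t{\left(1 \left(-3\right) 1 \right)} f{\left(-21,-44 \right)} = 3 \cdot 1 \left(-3\right) 1 \left(-21\right) = 3 \left(\left(-3\right) 1\right) \left(-21\right) = 3 \left(-3\right) \left(-21\right) = \left(-9\right) \left(-21\right) = 189$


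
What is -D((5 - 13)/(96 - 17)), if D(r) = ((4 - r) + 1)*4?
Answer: -1612/79 ≈ -20.405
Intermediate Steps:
D(r) = 20 - 4*r (D(r) = (5 - r)*4 = 20 - 4*r)
-D((5 - 13)/(96 - 17)) = -(20 - 4*(5 - 13)/(96 - 17)) = -(20 - (-32)/79) = -(20 - 4*(-8/79)) = -(20 + 32/79) = -1*1612/79 = -1612/79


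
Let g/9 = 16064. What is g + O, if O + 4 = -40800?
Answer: 103772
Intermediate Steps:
g = 144576 (g = 9*16064 = 144576)
O = -40804 (O = -4 - 40800 = -40804)
g + O = 144576 - 40804 = 103772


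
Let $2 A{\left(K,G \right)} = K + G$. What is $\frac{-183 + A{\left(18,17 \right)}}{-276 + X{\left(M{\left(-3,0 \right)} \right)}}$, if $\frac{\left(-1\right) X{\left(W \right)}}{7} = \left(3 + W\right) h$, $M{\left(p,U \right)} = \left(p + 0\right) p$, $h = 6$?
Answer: $\frac{331}{1560} \approx 0.21218$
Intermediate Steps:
$A{\left(K,G \right)} = \frac{G}{2} + \frac{K}{2}$ ($A{\left(K,G \right)} = \frac{K + G}{2} = \frac{G + K}{2} = \frac{G}{2} + \frac{K}{2}$)
$M{\left(p,U \right)} = p^{2}$ ($M{\left(p,U \right)} = p p = p^{2}$)
$X{\left(W \right)} = -126 - 42 W$ ($X{\left(W \right)} = - 7 \left(3 + W\right) 6 = - 7 \left(18 + 6 W\right) = -126 - 42 W$)
$\frac{-183 + A{\left(18,17 \right)}}{-276 + X{\left(M{\left(-3,0 \right)} \right)}} = \frac{-183 + \left(\frac{1}{2} \cdot 17 + \frac{1}{2} \cdot 18\right)}{-276 - \left(126 + 42 \left(-3\right)^{2}\right)} = \frac{-183 + \left(\frac{17}{2} + 9\right)}{-276 - 504} = \frac{-183 + \frac{35}{2}}{-276 - 504} = - \frac{331}{2 \left(-276 - 504\right)} = - \frac{331}{2 \left(-780\right)} = \left(- \frac{331}{2}\right) \left(- \frac{1}{780}\right) = \frac{331}{1560}$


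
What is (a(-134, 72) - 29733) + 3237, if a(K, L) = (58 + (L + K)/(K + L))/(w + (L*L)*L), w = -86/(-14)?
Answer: -69228191971/2612779 ≈ -26496.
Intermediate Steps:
w = 43/7 (w = -86*(-1/14) = 43/7 ≈ 6.1429)
a(K, L) = 59/(43/7 + L³) (a(K, L) = (58 + (L + K)/(K + L))/(43/7 + (L*L)*L) = (58 + (K + L)/(K + L))/(43/7 + L²*L) = (58 + 1)/(43/7 + L³) = 59/(43/7 + L³))
(a(-134, 72) - 29733) + 3237 = (413/(43 + 7*72³) - 29733) + 3237 = (413/(43 + 7*373248) - 29733) + 3237 = (413/(43 + 2612736) - 29733) + 3237 = (413/2612779 - 29733) + 3237 = -77685757594/2612779 + 3237 = -69228191971/2612779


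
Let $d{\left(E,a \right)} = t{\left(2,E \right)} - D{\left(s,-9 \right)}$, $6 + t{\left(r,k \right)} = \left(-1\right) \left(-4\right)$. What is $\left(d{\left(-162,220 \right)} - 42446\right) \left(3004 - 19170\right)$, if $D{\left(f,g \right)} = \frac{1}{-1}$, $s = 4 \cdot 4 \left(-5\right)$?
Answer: $686198202$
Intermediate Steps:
$t{\left(r,k \right)} = -2$ ($t{\left(r,k \right)} = -6 - -4 = -6 + 4 = -2$)
$s = -80$ ($s = 16 \left(-5\right) = -80$)
$D{\left(f,g \right)} = -1$
$d{\left(E,a \right)} = -1$ ($d{\left(E,a \right)} = -2 - -1 = -2 + 1 = -1$)
$\left(d{\left(-162,220 \right)} - 42446\right) \left(3004 - 19170\right) = \left(-1 - 42446\right) \left(3004 - 19170\right) = \left(-42447\right) \left(-16166\right) = 686198202$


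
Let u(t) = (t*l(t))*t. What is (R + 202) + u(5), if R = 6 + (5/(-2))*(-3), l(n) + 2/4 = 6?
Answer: 353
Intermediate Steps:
l(n) = 11/2 (l(n) = -½ + 6 = 11/2)
u(t) = 11*t²/2 (u(t) = (t*(11/2))*t = (11*t/2)*t = 11*t²/2)
R = 27/2 (R = 6 + (5*(-½))*(-3) = 6 - 5/2*(-3) = 6 + 15/2 = 27/2 ≈ 13.500)
(R + 202) + u(5) = (27/2 + 202) + (11/2)*5² = 431/2 + (11/2)*25 = 431/2 + 275/2 = 353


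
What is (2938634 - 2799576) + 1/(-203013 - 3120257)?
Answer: 462127279659/3323270 ≈ 1.3906e+5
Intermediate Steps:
(2938634 - 2799576) + 1/(-203013 - 3120257) = 139058 + 1/(-3323270) = 139058 - 1/3323270 = 462127279659/3323270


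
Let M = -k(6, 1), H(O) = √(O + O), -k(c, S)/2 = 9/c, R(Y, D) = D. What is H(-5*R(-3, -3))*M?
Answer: 3*√30 ≈ 16.432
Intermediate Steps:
k(c, S) = -18/c
H(O) = √2*√O (H(O) = √(2*O) = √2*√O)
M = 3 (M = -(-18)/6 = -1*(-3) = 3)
H(-5*R(-3, -3))*M = (√2*√(-5*(-3)))*3 = (√2*√15)*3 = √30*3 = 3*√30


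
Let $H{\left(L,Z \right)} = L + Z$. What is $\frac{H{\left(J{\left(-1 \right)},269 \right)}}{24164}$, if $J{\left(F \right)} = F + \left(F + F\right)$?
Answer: $\frac{19}{1726} \approx 0.011008$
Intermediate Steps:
$J{\left(F \right)} = 3 F$ ($J{\left(F \right)} = F + 2 F = 3 F$)
$\frac{H{\left(J{\left(-1 \right)},269 \right)}}{24164} = \frac{3 \left(-1\right) + 269}{24164} = \left(-3 + 269\right) \frac{1}{24164} = 266 \cdot \frac{1}{24164} = \frac{19}{1726}$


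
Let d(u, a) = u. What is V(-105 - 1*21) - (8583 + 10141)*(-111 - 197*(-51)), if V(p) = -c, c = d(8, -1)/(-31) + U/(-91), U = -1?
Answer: -524823533447/2821 ≈ -1.8604e+8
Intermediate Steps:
c = -697/2821 (c = 8/(-31) - 1/(-91) = 8*(-1/31) - 1*(-1/91) = -8/31 + 1/91 = -697/2821 ≈ -0.24708)
V(p) = 697/2821 (V(p) = -1*(-697/2821) = 697/2821)
V(-105 - 1*21) - (8583 + 10141)*(-111 - 197*(-51)) = 697/2821 - (8583 + 10141)*(-111 - 197*(-51)) = 697/2821 - 18724*(-111 + 10047) = 697/2821 - 18724*9936 = 697/2821 - 1*186041664 = 697/2821 - 186041664 = -524823533447/2821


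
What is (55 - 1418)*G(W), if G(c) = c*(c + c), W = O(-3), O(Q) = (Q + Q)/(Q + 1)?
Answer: -24534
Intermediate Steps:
O(Q) = 2*Q/(1 + Q) (O(Q) = (2*Q)/(1 + Q) = 2*Q/(1 + Q))
W = 3 (W = 2*(-3)/(1 - 3) = 2*(-3)/(-2) = 2*(-3)*(-½) = 3)
G(c) = 2*c² (G(c) = c*(2*c) = 2*c²)
(55 - 1418)*G(W) = (55 - 1418)*(2*3²) = -2726*9 = -1363*18 = -24534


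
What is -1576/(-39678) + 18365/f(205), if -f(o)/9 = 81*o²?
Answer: 1585133471/40519471185 ≈ 0.039120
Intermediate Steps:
f(o) = -729*o²
-1576/(-39678) + 18365/f(205) = -1576/(-39678) + 18365/((-729*205²)) = -1576*(-1/39678) + 18365/((-729*42025)) = 788/19839 + 18365/(-30636225) = 788/19839 + 18365*(-1/30636225) = 788/19839 - 3673/6127245 = 1585133471/40519471185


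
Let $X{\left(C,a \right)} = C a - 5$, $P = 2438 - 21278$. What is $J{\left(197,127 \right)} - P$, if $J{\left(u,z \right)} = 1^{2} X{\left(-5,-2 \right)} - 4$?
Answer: $18841$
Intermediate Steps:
$P = -18840$ ($P = 2438 - 21278 = -18840$)
$X{\left(C,a \right)} = -5 + C a$
$J{\left(u,z \right)} = 1$ ($J{\left(u,z \right)} = 1^{2} \left(-5 - -10\right) - 4 = 1 \left(-5 + 10\right) - 4 = 1 \cdot 5 - 4 = 5 - 4 = 1$)
$J{\left(197,127 \right)} - P = 1 - -18840 = 1 + 18840 = 18841$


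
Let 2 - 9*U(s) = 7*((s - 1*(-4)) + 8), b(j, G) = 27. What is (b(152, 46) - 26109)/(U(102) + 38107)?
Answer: -33534/48881 ≈ -0.68603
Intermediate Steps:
U(s) = -82/9 - 7*s/9 (U(s) = 2/9 - 7*((s - 1*(-4)) + 8)/9 = 2/9 - 7*((s + 4) + 8)/9 = 2/9 - 7*((4 + s) + 8)/9 = 2/9 - 7*(12 + s)/9 = 2/9 - (84 + 7*s)/9 = 2/9 + (-28/3 - 7*s/9) = -82/9 - 7*s/9)
(b(152, 46) - 26109)/(U(102) + 38107) = (27 - 26109)/((-82/9 - 7/9*102) + 38107) = -26082/((-82/9 - 238/3) + 38107) = -26082/(-796/9 + 38107) = -26082/342167/9 = -26082*9/342167 = -33534/48881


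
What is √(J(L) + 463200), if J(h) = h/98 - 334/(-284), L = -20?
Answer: √457659235546/994 ≈ 680.59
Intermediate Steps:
J(h) = 167/142 + h/98 (J(h) = h*(1/98) - 334*(-1/284) = h/98 + 167/142 = 167/142 + h/98)
√(J(L) + 463200) = √((167/142 + (1/98)*(-20)) + 463200) = √((167/142 - 10/49) + 463200) = √(6763/6958 + 463200) = √(3222952363/6958) = √457659235546/994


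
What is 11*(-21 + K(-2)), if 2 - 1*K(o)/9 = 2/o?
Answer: 66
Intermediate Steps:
K(o) = 18 - 18/o
11*(-21 + K(-2)) = 11*(-21 + (18 - 18/(-2))) = 11*(-21 + (18 - 18*(-½))) = 11*(-21 + (18 + 9)) = 11*(-21 + 27) = 11*6 = 66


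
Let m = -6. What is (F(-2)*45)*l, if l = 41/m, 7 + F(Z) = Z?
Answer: 5535/2 ≈ 2767.5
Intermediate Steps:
F(Z) = -7 + Z
l = -41/6 (l = 41/(-6) = 41*(-⅙) = -41/6 ≈ -6.8333)
(F(-2)*45)*l = ((-7 - 2)*45)*(-41/6) = -9*45*(-41/6) = -405*(-41/6) = 5535/2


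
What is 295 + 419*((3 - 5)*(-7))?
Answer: 6161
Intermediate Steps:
295 + 419*((3 - 5)*(-7)) = 295 + 419*(-2*(-7)) = 295 + 419*14 = 295 + 5866 = 6161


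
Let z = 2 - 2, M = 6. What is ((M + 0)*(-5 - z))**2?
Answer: 900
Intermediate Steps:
z = 0
((M + 0)*(-5 - z))**2 = ((6 + 0)*(-5 - 1*0))**2 = (6*(-5 + 0))**2 = (6*(-5))**2 = (-30)**2 = 900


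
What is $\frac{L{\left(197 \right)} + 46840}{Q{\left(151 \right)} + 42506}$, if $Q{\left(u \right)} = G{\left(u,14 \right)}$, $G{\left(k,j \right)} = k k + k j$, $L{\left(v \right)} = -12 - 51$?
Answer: $\frac{46777}{67421} \approx 0.6938$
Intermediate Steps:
$L{\left(v \right)} = -63$ ($L{\left(v \right)} = -12 - 51 = -63$)
$G{\left(k,j \right)} = k^{2} + j k$
$Q{\left(u \right)} = u \left(14 + u\right)$
$\frac{L{\left(197 \right)} + 46840}{Q{\left(151 \right)} + 42506} = \frac{-63 + 46840}{151 \left(14 + 151\right) + 42506} = \frac{46777}{151 \cdot 165 + 42506} = \frac{46777}{24915 + 42506} = \frac{46777}{67421}$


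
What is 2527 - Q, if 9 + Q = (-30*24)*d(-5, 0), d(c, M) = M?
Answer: 2536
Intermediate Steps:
Q = -9 (Q = -9 - 30*24*0 = -9 - 720*0 = -9 + 0 = -9)
2527 - Q = 2527 - 1*(-9) = 2527 + 9 = 2536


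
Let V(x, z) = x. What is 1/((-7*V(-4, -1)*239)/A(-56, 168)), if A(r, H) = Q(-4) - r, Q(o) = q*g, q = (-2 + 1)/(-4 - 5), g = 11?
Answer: 515/60228 ≈ 0.0085508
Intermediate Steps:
q = ⅑ (q = -1/(-9) = -1*(-⅑) = ⅑ ≈ 0.11111)
Q(o) = 11/9 (Q(o) = (⅑)*11 = 11/9)
A(r, H) = 11/9 - r
1/((-7*V(-4, -1)*239)/A(-56, 168)) = 1/((-7*(-4)*239)/(11/9 - 1*(-56))) = 1/((28*239)/(11/9 + 56)) = 1/(6692/(515/9)) = 1/(6692*(9/515)) = 1/(60228/515) = 515/60228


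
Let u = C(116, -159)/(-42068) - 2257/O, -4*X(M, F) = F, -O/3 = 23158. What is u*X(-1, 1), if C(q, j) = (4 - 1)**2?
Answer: -47161105/5845264464 ≈ -0.0080683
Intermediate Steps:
O = -69474 (O = -3*23158 = -69474)
C(q, j) = 9 (C(q, j) = 3**2 = 9)
X(M, F) = -F/4
u = 47161105/1461316116 (u = 9/(-42068) - 2257/(-69474) = 9*(-1/42068) - 2257*(-1/69474) = -9/42068 + 2257/69474 = 47161105/1461316116 ≈ 0.032273)
u*X(-1, 1) = 47161105*(-1/4*1)/1461316116 = (47161105/1461316116)*(-1/4) = -47161105/5845264464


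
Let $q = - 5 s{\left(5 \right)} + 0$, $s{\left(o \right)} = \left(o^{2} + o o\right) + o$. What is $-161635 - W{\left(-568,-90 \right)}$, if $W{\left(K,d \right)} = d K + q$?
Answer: $-212480$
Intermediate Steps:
$s{\left(o \right)} = o + 2 o^{2}$ ($s{\left(o \right)} = \left(o^{2} + o^{2}\right) + o = 2 o^{2} + o = o + 2 o^{2}$)
$q = -275$ ($q = - 5 \cdot 5 \left(1 + 2 \cdot 5\right) + 0 = - 5 \cdot 5 \left(1 + 10\right) + 0 = - 5 \cdot 5 \cdot 11 + 0 = \left(-5\right) 55 + 0 = -275 + 0 = -275$)
$W{\left(K,d \right)} = -275 + K d$ ($W{\left(K,d \right)} = d K - 275 = K d - 275 = -275 + K d$)
$-161635 - W{\left(-568,-90 \right)} = -161635 - \left(-275 - -51120\right) = -161635 - \left(-275 + 51120\right) = -161635 - 50845 = -212480$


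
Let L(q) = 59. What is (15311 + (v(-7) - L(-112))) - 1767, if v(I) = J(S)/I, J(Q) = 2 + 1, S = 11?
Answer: 94392/7 ≈ 13485.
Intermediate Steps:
J(Q) = 3
v(I) = 3/I
(15311 + (v(-7) - L(-112))) - 1767 = (15311 + (3/(-7) - 1*59)) - 1767 = (15311 + (3*(-⅐) - 59)) - 1767 = (15311 + (-3/7 - 59)) - 1767 = (15311 - 416/7) - 1767 = 106761/7 - 1767 = 94392/7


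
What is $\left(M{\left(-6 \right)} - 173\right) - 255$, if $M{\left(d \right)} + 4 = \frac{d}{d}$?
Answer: $-431$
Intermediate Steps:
$M{\left(d \right)} = -3$ ($M{\left(d \right)} = -4 + \frac{d}{d} = -4 + 1 = -3$)
$\left(M{\left(-6 \right)} - 173\right) - 255 = \left(-3 - 173\right) - 255 = -176 - 255 = -431$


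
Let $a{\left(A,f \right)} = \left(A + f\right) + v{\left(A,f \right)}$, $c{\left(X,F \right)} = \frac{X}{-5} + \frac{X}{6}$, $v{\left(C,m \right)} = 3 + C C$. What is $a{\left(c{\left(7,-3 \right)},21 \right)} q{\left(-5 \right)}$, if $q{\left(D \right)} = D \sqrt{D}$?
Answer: $- \frac{21439 i \sqrt{5}}{180} \approx - 266.33 i$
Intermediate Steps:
$v{\left(C,m \right)} = 3 + C^{2}$
$c{\left(X,F \right)} = - \frac{X}{30}$ ($c{\left(X,F \right)} = X \left(- \frac{1}{5}\right) + X \frac{1}{6} = - \frac{X}{5} + \frac{X}{6} = - \frac{X}{30}$)
$q{\left(D \right)} = D^{\frac{3}{2}}$
$a{\left(A,f \right)} = 3 + A + f + A^{2}$ ($a{\left(A,f \right)} = \left(A + f\right) + \left(3 + A^{2}\right) = 3 + A + f + A^{2}$)
$a{\left(c{\left(7,-3 \right)},21 \right)} q{\left(-5 \right)} = \left(3 - \frac{7}{30} + 21 + \left(\left(- \frac{1}{30}\right) 7\right)^{2}\right) \left(-5\right)^{\frac{3}{2}} = \left(3 - \frac{7}{30} + 21 + \left(- \frac{7}{30}\right)^{2}\right) \left(- 5 i \sqrt{5}\right) = \left(3 - \frac{7}{30} + 21 + \frac{49}{900}\right) \left(- 5 i \sqrt{5}\right) = \frac{21439 \left(- 5 i \sqrt{5}\right)}{900} = - \frac{21439 i \sqrt{5}}{180}$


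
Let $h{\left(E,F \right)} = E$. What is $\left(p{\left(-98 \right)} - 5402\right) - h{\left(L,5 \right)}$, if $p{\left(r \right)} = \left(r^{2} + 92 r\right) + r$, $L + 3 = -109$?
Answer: $-4800$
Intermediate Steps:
$L = -112$ ($L = -3 - 109 = -112$)
$p{\left(r \right)} = r^{2} + 93 r$
$\left(p{\left(-98 \right)} - 5402\right) - h{\left(L,5 \right)} = \left(- 98 \left(93 - 98\right) - 5402\right) - -112 = \left(\left(-98\right) \left(-5\right) - 5402\right) + 112 = \left(490 - 5402\right) + 112 = -4912 + 112 = -4800$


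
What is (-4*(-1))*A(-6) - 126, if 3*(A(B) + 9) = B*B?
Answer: -114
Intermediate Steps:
A(B) = -9 + B**2/3 (A(B) = -9 + (B*B)/3 = -9 + B**2/3)
(-4*(-1))*A(-6) - 126 = (-4*(-1))*(-9 + (1/3)*(-6)**2) - 126 = 4*(-9 + (1/3)*36) - 126 = 4*(-9 + 12) - 126 = 4*3 - 126 = 12 - 126 = -114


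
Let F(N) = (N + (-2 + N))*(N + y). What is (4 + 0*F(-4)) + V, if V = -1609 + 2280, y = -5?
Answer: 675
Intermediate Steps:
F(N) = (-5 + N)*(-2 + 2*N) (F(N) = (N + (-2 + N))*(N - 5) = (-2 + 2*N)*(-5 + N) = (-5 + N)*(-2 + 2*N))
V = 671
(4 + 0*F(-4)) + V = (4 + 0*(10 - 12*(-4) + 2*(-4)²)) + 671 = (4 + 0*(10 + 48 + 2*16)) + 671 = (4 + 0*(10 + 48 + 32)) + 671 = (4 + 0*90) + 671 = (4 + 0) + 671 = 4 + 671 = 675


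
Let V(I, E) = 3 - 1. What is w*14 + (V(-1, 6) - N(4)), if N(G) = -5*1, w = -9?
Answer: -119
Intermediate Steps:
V(I, E) = 2
N(G) = -5
w*14 + (V(-1, 6) - N(4)) = -9*14 + (2 - 1*(-5)) = -126 + (2 + 5) = -126 + 7 = -119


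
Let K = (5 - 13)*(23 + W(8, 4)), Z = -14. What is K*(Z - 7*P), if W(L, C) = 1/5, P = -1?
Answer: 6496/5 ≈ 1299.2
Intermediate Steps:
W(L, C) = ⅕
K = -928/5 (K = (5 - 13)*(23 + ⅕) = -8*116/5 = -928/5 ≈ -185.60)
K*(Z - 7*P) = -928*(-14 - 7*(-1))/5 = -928*(-14 + 7)/5 = -928/5*(-7) = 6496/5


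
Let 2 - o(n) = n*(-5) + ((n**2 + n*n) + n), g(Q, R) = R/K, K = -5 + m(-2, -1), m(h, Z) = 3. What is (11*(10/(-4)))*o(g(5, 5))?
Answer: 2255/4 ≈ 563.75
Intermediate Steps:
K = -2 (K = -5 + 3 = -2)
g(Q, R) = -R/2 (g(Q, R) = R/(-2) = R*(-1/2) = -R/2)
o(n) = 2 - 2*n**2 + 4*n (o(n) = 2 - (n*(-5) + ((n**2 + n*n) + n)) = 2 - (-5*n + ((n**2 + n**2) + n)) = 2 - (-5*n + (2*n**2 + n)) = 2 - (-5*n + (n + 2*n**2)) = 2 - (-4*n + 2*n**2) = 2 + (-2*n**2 + 4*n) = 2 - 2*n**2 + 4*n)
(11*(10/(-4)))*o(g(5, 5)) = (11*(10/(-4)))*(2 - 2*(-1/2*5)**2 + 4*(-1/2*5)) = (11*(10*(-1/4)))*(2 - 2*(-5/2)**2 + 4*(-5/2)) = (11*(-5/2))*(2 - 2*25/4 - 10) = -55*(2 - 25/2 - 10)/2 = -55/2*(-41/2) = 2255/4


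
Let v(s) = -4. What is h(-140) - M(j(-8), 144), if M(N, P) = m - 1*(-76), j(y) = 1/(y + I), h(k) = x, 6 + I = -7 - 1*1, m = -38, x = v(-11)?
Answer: -42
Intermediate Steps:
x = -4
I = -14 (I = -6 + (-7 - 1*1) = -6 + (-7 - 1) = -6 - 8 = -14)
h(k) = -4
j(y) = 1/(-14 + y) (j(y) = 1/(y - 14) = 1/(-14 + y))
M(N, P) = 38 (M(N, P) = -38 - 1*(-76) = -38 + 76 = 38)
h(-140) - M(j(-8), 144) = -4 - 1*38 = -4 - 38 = -42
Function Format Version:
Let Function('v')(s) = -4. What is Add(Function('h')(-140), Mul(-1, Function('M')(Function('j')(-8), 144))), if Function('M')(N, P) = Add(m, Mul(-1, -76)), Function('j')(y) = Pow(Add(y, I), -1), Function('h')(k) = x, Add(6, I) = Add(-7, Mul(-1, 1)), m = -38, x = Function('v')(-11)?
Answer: -42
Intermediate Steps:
x = -4
I = -14 (I = Add(-6, Add(-7, Mul(-1, 1))) = Add(-6, Add(-7, -1)) = Add(-6, -8) = -14)
Function('h')(k) = -4
Function('j')(y) = Pow(Add(-14, y), -1) (Function('j')(y) = Pow(Add(y, -14), -1) = Pow(Add(-14, y), -1))
Function('M')(N, P) = 38 (Function('M')(N, P) = Add(-38, Mul(-1, -76)) = Add(-38, 76) = 38)
Add(Function('h')(-140), Mul(-1, Function('M')(Function('j')(-8), 144))) = Add(-4, Mul(-1, 38)) = Add(-4, -38) = -42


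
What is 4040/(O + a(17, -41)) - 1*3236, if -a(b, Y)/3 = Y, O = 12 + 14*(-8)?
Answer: -70388/23 ≈ -3060.3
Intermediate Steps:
O = -100 (O = 12 - 112 = -100)
a(b, Y) = -3*Y
4040/(O + a(17, -41)) - 1*3236 = 4040/(-100 - 3*(-41)) - 1*3236 = 4040/(-100 + 123) - 3236 = 4040/23 - 3236 = -70388/23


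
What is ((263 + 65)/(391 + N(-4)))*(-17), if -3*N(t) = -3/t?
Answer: -22304/1563 ≈ -14.270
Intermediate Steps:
N(t) = 1/t (N(t) = -(-1)/t = 1/t)
((263 + 65)/(391 + N(-4)))*(-17) = ((263 + 65)/(391 + 1/(-4)))*(-17) = (328/(391 - 1/4))*(-17) = (328/(1563/4))*(-17) = (328*(4/1563))*(-17) = (1312/1563)*(-17) = -22304/1563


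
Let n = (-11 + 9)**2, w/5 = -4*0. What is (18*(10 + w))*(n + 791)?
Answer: 143100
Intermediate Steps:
w = 0 (w = 5*(-4*0) = 5*0 = 0)
n = 4 (n = (-2)**2 = 4)
(18*(10 + w))*(n + 791) = (18*(10 + 0))*(4 + 791) = (18*10)*795 = 180*795 = 143100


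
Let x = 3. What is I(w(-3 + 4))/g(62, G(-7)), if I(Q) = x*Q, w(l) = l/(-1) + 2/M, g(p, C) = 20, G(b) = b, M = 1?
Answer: 3/20 ≈ 0.15000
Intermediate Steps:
w(l) = 2 - l (w(l) = l/(-1) + 2/1 = l*(-1) + 2*1 = -l + 2 = 2 - l)
I(Q) = 3*Q
I(w(-3 + 4))/g(62, G(-7)) = (3*(2 - (-3 + 4)))/20 = (3*(2 - 1*1))*(1/20) = (3*(2 - 1))*(1/20) = (3*1)*(1/20) = 3*(1/20) = 3/20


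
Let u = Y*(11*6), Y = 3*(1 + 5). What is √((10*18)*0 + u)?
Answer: 6*√33 ≈ 34.467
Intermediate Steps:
Y = 18 (Y = 3*6 = 18)
u = 1188 (u = 18*(11*6) = 18*66 = 1188)
√((10*18)*0 + u) = √((10*18)*0 + 1188) = √(180*0 + 1188) = √(0 + 1188) = √1188 = 6*√33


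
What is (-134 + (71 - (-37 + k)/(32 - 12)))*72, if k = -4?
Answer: -21942/5 ≈ -4388.4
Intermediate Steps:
(-134 + (71 - (-37 + k)/(32 - 12)))*72 = (-134 + (71 - (-37 - 4)/(32 - 12)))*72 = (-134 + (71 - (-41)/20))*72 = (-134 + (71 - 1*(-41/20)))*72 = (-134 + (71 + 41/20))*72 = (-134 + 1461/20)*72 = -1219/20*72 = -21942/5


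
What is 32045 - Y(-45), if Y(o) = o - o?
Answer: 32045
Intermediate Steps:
Y(o) = 0
32045 - Y(-45) = 32045 - 1*0 = 32045 + 0 = 32045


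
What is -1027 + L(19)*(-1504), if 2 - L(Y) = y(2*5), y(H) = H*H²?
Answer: 1499965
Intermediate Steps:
y(H) = H³
L(Y) = -998 (L(Y) = 2 - (2*5)³ = 2 - 1*10³ = 2 - 1*1000 = 2 - 1000 = -998)
-1027 + L(19)*(-1504) = -1027 - 998*(-1504) = -1027 + 1500992 = 1499965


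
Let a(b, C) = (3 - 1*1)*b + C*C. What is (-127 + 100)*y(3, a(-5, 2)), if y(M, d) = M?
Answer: -81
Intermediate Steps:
a(b, C) = C² + 2*b (a(b, C) = (3 - 1)*b + C² = 2*b + C² = C² + 2*b)
(-127 + 100)*y(3, a(-5, 2)) = (-127 + 100)*3 = -27*3 = -81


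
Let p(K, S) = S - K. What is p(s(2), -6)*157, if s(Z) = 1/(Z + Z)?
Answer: -3925/4 ≈ -981.25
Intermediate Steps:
s(Z) = 1/(2*Z)
p(s(2), -6)*157 = (-6 - 1/(2*2))*157 = (-6 - 1*¼)*157 = (-6 - ¼)*157 = -25/4*157 = -3925/4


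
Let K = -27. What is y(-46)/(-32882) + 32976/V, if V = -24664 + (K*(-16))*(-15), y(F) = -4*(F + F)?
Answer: -299066/279497 ≈ -1.0700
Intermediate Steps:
y(F) = -8*F
V = -31144 (V = -24664 - 27*(-16)*(-15) = -24664 + 432*(-15) = -24664 - 6480 = -31144)
y(-46)/(-32882) + 32976/V = -8*(-46)/(-32882) + 32976/(-31144) = 368*(-1/32882) + 32976*(-1/31144) = -184/16441 - 18/17 = -299066/279497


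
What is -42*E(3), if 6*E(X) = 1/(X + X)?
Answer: -7/6 ≈ -1.1667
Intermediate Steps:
E(X) = 1/(12*X) (E(X) = 1/(6*(X + X)) = 1/(6*((2*X))) = (1/(2*X))/6 = 1/(12*X))
-42*E(3) = -7/(2*3) = -42*1/36 = -7/6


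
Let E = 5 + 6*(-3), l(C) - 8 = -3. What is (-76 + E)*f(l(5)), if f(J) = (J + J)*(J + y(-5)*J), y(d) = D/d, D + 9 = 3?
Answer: -9790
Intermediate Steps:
D = -6 (D = -9 + 3 = -6)
l(C) = 5 (l(C) = 8 - 3 = 5)
y(d) = -6/d
E = -13 (E = 5 - 18 = -13)
f(J) = 22*J²/5 (f(J) = (J + J)*(J + (-6/(-5))*J) = (2*J)*(J + (-6*(-⅕))*J) = (2*J)*(J + 6*J/5) = (2*J)*(11*J/5) = 22*J²/5)
(-76 + E)*f(l(5)) = (-76 - 13)*((22/5)*5²) = -1958*25/5 = -89*110 = -9790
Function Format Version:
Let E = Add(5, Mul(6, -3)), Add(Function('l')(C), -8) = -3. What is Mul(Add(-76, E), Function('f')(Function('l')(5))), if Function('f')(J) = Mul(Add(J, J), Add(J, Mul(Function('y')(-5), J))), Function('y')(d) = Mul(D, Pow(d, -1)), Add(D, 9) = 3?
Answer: -9790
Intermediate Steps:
D = -6 (D = Add(-9, 3) = -6)
Function('l')(C) = 5 (Function('l')(C) = Add(8, -3) = 5)
Function('y')(d) = Mul(-6, Pow(d, -1))
E = -13 (E = Add(5, -18) = -13)
Function('f')(J) = Mul(Rational(22, 5), Pow(J, 2)) (Function('f')(J) = Mul(Add(J, J), Add(J, Mul(Mul(-6, Pow(-5, -1)), J))) = Mul(Mul(2, J), Add(J, Mul(Mul(-6, Rational(-1, 5)), J))) = Mul(Mul(2, J), Add(J, Mul(Rational(6, 5), J))) = Mul(Mul(2, J), Mul(Rational(11, 5), J)) = Mul(Rational(22, 5), Pow(J, 2)))
Mul(Add(-76, E), Function('f')(Function('l')(5))) = Mul(Add(-76, -13), Mul(Rational(22, 5), Pow(5, 2))) = Mul(-89, Mul(Rational(22, 5), 25)) = Mul(-89, 110) = -9790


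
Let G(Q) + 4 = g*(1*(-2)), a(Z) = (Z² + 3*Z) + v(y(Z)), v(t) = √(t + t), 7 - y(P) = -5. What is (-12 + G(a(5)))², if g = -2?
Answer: 144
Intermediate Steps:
y(P) = 12 (y(P) = 7 - 1*(-5) = 7 + 5 = 12)
v(t) = √2*√t (v(t) = √(2*t) = √2*√t)
a(Z) = Z² + 2*√6 + 3*Z (a(Z) = (Z² + 3*Z) + √2*√12 = (Z² + 3*Z) + √2*(2*√3) = (Z² + 3*Z) + 2*√6 = Z² + 2*√6 + 3*Z)
G(Q) = 0 (G(Q) = -4 - 2*(-2) = -4 + 4 = 0)
(-12 + G(a(5)))² = (-12 + 0)² = (-12)² = 144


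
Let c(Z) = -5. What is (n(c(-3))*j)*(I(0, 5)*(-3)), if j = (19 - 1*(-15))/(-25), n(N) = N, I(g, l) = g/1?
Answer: 0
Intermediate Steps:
I(g, l) = g (I(g, l) = g*1 = g)
j = -34/25 (j = (19 + 15)*(-1/25) = 34*(-1/25) = -34/25 ≈ -1.3600)
(n(c(-3))*j)*(I(0, 5)*(-3)) = (-5*(-34/25))*(0*(-3)) = (34/5)*0 = 0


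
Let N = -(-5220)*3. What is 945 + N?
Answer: 16605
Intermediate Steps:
N = 15660 (N = -290*(-54) = 15660)
945 + N = 945 + 15660 = 16605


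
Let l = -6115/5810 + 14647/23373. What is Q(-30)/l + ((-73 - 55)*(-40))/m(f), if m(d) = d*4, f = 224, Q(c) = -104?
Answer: 2890668104/11565365 ≈ 249.94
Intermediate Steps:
l = -1652195/3879918 (l = -6115*1/5810 + 14647*(1/23373) = -1223/1162 + 14647/23373 = -1652195/3879918 ≈ -0.42583)
m(d) = 4*d
Q(-30)/l + ((-73 - 55)*(-40))/m(f) = -104/(-1652195/3879918) + ((-73 - 55)*(-40))/((4*224)) = -104*(-3879918/1652195) - 128*(-40)/896 = 403511472/1652195 + 5120*(1/896) = 403511472/1652195 + 40/7 = 2890668104/11565365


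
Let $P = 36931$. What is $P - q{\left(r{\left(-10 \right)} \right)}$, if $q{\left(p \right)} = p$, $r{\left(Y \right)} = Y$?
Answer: $36941$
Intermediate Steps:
$P - q{\left(r{\left(-10 \right)} \right)} = 36931 - -10 = 36931 + 10 = 36941$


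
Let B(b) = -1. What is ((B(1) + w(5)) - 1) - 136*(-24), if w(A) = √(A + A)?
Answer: 3262 + √10 ≈ 3265.2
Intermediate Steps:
w(A) = √2*√A (w(A) = √(2*A) = √2*√A)
((B(1) + w(5)) - 1) - 136*(-24) = ((-1 + √2*√5) - 1) - 136*(-24) = ((-1 + √10) - 1) + 3264 = (-2 + √10) + 3264 = 3262 + √10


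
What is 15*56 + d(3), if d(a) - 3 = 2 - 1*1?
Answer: 844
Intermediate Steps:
d(a) = 4 (d(a) = 3 + (2 - 1*1) = 3 + (2 - 1) = 3 + 1 = 4)
15*56 + d(3) = 15*56 + 4 = 840 + 4 = 844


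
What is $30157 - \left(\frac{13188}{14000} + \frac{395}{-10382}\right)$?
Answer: $\frac{78270147289}{2595500} \approx 30156.0$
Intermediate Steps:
$30157 - \left(\frac{13188}{14000} + \frac{395}{-10382}\right) = 30157 - \left(13188 \cdot \frac{1}{14000} + 395 \left(- \frac{1}{10382}\right)\right) = 30157 - \left(\frac{471}{500} - \frac{395}{10382}\right) = 30157 - \frac{2346211}{2595500} = \frac{78270147289}{2595500}$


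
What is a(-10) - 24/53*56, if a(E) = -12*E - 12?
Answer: 4380/53 ≈ 82.641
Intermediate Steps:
a(E) = -12 - 12*E
a(-10) - 24/53*56 = (-12 - 12*(-10)) - 24/53*56 = (-12 + 120) - 24*1/53*56 = 108 - 24/53*56 = 108 - 1344/53 = 4380/53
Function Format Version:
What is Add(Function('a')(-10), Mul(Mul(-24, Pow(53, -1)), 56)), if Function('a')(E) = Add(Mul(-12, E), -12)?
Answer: Rational(4380, 53) ≈ 82.641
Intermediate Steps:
Function('a')(E) = Add(-12, Mul(-12, E))
Add(Function('a')(-10), Mul(Mul(-24, Pow(53, -1)), 56)) = Add(Add(-12, Mul(-12, -10)), Mul(Mul(-24, Pow(53, -1)), 56)) = Add(Add(-12, 120), Mul(Mul(-24, Rational(1, 53)), 56)) = Add(108, Mul(Rational(-24, 53), 56)) = Add(108, Rational(-1344, 53)) = Rational(4380, 53)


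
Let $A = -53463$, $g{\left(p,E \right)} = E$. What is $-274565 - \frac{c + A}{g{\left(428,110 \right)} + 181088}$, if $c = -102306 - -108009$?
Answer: $- \frac{24875290555}{90599} \approx -2.7456 \cdot 10^{5}$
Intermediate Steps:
$c = 5703$ ($c = -102306 + 108009 = 5703$)
$-274565 - \frac{c + A}{g{\left(428,110 \right)} + 181088} = -274565 - \frac{5703 - 53463}{110 + 181088} = -274565 - - \frac{47760}{181198} = -274565 - \left(-47760\right) \frac{1}{181198} = -274565 - - \frac{23880}{90599} = -274565 + \frac{23880}{90599} = - \frac{24875290555}{90599}$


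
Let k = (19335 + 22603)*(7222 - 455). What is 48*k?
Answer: 13622133408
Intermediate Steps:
k = 283794446 (k = 41938*6767 = 283794446)
48*k = 48*283794446 = 13622133408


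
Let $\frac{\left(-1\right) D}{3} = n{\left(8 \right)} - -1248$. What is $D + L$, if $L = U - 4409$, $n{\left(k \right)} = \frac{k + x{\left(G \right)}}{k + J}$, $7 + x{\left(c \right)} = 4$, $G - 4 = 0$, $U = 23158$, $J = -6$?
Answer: $\frac{29995}{2} \approx 14998.0$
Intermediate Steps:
$G = 4$ ($G = 4 + 0 = 4$)
$x{\left(c \right)} = -3$ ($x{\left(c \right)} = -7 + 4 = -3$)
$n{\left(k \right)} = \frac{-3 + k}{-6 + k}$ ($n{\left(k \right)} = \frac{k - 3}{k - 6} = \frac{-3 + k}{-6 + k}$)
$L = 18749$ ($L = 23158 - 4409 = 18749$)
$D = - \frac{7503}{2}$ ($D = - 3 \left(\frac{-3 + 8}{-6 + 8} - -1248\right) = - 3 \left(\frac{1}{2} \cdot 5 + 1248\right) = - 3 \left(\frac{5}{2} + 1248\right) = \left(-3\right) \frac{2501}{2} = - \frac{7503}{2} \approx -3751.5$)
$D + L = - \frac{7503}{2} + 18749 = \frac{29995}{2}$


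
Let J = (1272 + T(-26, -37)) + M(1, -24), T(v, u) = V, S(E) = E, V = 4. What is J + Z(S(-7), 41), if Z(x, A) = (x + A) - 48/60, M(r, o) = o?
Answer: 6426/5 ≈ 1285.2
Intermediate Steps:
Z(x, A) = -4/5 + A + x (Z(x, A) = (A + x) - 48*1/60 = (A + x) - 4/5 = -4/5 + A + x)
T(v, u) = 4
J = 1252 (J = (1272 + 4) - 24 = 1276 - 24 = 1252)
J + Z(S(-7), 41) = 1252 + (-4/5 + 41 - 7) = 1252 + 166/5 = 6426/5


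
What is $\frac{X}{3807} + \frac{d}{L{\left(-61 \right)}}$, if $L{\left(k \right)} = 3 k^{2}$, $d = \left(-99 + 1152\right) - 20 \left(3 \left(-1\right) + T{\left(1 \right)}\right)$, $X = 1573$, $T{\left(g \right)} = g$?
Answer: $\frac{7240150}{14165847} \approx 0.5111$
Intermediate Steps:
$d = 1093$ ($d = \left(-99 + 1152\right) - 20 \left(3 \left(-1\right) + 1\right) = 1053 - 20 \left(-3 + 1\right) = 1053 - -40 = 1053 + 40 = 1093$)
$\frac{X}{3807} + \frac{d}{L{\left(-61 \right)}} = \frac{1573}{3807} + \frac{1093}{3 \left(-61\right)^{2}} = 1573 \cdot \frac{1}{3807} + \frac{1093}{3 \cdot 3721} = \frac{1573}{3807} + \frac{1093}{11163} = \frac{7240150}{14165847}$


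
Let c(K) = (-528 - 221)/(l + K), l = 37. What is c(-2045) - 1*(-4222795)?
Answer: 8479373109/2008 ≈ 4.2228e+6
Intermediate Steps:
c(K) = -749/(37 + K) (c(K) = (-528 - 221)/(37 + K) = -749/(37 + K))
c(-2045) - 1*(-4222795) = -749/(37 - 2045) - 1*(-4222795) = -749/(-2008) + 4222795 = -749*(-1/2008) + 4222795 = 749/2008 + 4222795 = 8479373109/2008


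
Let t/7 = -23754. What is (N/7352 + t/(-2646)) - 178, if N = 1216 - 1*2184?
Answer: -6674968/57897 ≈ -115.29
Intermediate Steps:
N = -968 (N = 1216 - 2184 = -968)
t = -166278 (t = 7*(-23754) = -166278)
(N/7352 + t/(-2646)) - 178 = (-968/7352 - 166278/(-2646)) - 178 = (-968*1/7352 - 166278*(-1/2646)) - 178 = (-121/919 + 3959/63) - 178 = 3630698/57897 - 178 = -6674968/57897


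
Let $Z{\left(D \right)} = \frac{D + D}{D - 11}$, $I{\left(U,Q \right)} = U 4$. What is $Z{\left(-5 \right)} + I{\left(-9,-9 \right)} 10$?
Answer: $- \frac{2875}{8} \approx -359.38$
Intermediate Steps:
$I{\left(U,Q \right)} = 4 U$
$Z{\left(D \right)} = \frac{2 D}{-11 + D}$
$Z{\left(-5 \right)} + I{\left(-9,-9 \right)} 10 = 2 \left(-5\right) \frac{1}{-11 - 5} + 4 \left(-9\right) 10 = 2 \left(-5\right) \frac{1}{-16} - 360 = 2 \left(-5\right) \left(- \frac{1}{16}\right) - 360 = \frac{5}{8} - 360 = - \frac{2875}{8}$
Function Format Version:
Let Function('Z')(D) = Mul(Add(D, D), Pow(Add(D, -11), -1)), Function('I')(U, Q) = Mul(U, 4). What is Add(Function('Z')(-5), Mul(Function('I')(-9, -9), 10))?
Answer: Rational(-2875, 8) ≈ -359.38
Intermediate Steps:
Function('I')(U, Q) = Mul(4, U)
Function('Z')(D) = Mul(2, D, Pow(Add(-11, D), -1)) (Function('Z')(D) = Mul(Mul(2, D), Pow(Add(-11, D), -1)) = Mul(2, D, Pow(Add(-11, D), -1)))
Add(Function('Z')(-5), Mul(Function('I')(-9, -9), 10)) = Add(Mul(2, -5, Pow(Add(-11, -5), -1)), Mul(Mul(4, -9), 10)) = Add(Mul(2, -5, Pow(-16, -1)), Mul(-36, 10)) = Add(Mul(2, -5, Rational(-1, 16)), -360) = Add(Rational(5, 8), -360) = Rational(-2875, 8)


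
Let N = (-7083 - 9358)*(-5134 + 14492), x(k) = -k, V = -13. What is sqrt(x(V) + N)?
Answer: 3*I*sqrt(17094985) ≈ 12404.0*I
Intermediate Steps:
N = -153854878 (N = -16441*9358 = -153854878)
sqrt(x(V) + N) = sqrt(-1*(-13) - 153854878) = sqrt(13 - 153854878) = sqrt(-153854865) = 3*I*sqrt(17094985)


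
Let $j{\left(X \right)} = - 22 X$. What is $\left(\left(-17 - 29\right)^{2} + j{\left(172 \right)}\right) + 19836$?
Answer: $18168$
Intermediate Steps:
$\left(\left(-17 - 29\right)^{2} + j{\left(172 \right)}\right) + 19836 = \left(\left(-17 - 29\right)^{2} - 3784\right) + 19836 = \left(\left(-46\right)^{2} - 3784\right) + 19836 = \left(2116 - 3784\right) + 19836 = -1668 + 19836 = 18168$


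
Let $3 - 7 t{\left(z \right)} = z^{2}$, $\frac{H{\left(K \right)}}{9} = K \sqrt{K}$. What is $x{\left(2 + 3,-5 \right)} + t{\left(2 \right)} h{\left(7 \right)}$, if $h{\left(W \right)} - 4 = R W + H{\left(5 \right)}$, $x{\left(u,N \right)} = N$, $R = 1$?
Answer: $- \frac{46}{7} - \frac{45 \sqrt{5}}{7} \approx -20.946$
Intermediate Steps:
$H{\left(K \right)} = 9 K^{\frac{3}{2}}$ ($H{\left(K \right)} = 9 K \sqrt{K} = 9 K^{\frac{3}{2}}$)
$t{\left(z \right)} = \frac{3}{7} - \frac{z^{2}}{7}$
$h{\left(W \right)} = 4 + W + 45 \sqrt{5}$ ($h{\left(W \right)} = 4 + \left(1 W + 9 \cdot 5^{\frac{3}{2}}\right) = 4 + \left(W + 9 \cdot 5 \sqrt{5}\right) = 4 + \left(W + 45 \sqrt{5}\right) = 4 + W + 45 \sqrt{5}$)
$x{\left(2 + 3,-5 \right)} + t{\left(2 \right)} h{\left(7 \right)} = -5 + \left(\frac{3}{7} - \frac{2^{2}}{7}\right) \left(4 + 7 + 45 \sqrt{5}\right) = -5 + \left(\frac{3}{7} - \frac{4}{7}\right) \left(11 + 45 \sqrt{5}\right) = -5 - \frac{11 + 45 \sqrt{5}}{7} = -5 - \left(\frac{11}{7} + \frac{45 \sqrt{5}}{7}\right) = - \frac{46}{7} - \frac{45 \sqrt{5}}{7}$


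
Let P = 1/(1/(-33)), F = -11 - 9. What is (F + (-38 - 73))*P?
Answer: 4323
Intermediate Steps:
F = -20
P = -33 (P = 1/(-1/33) = -33)
(F + (-38 - 73))*P = (-20 + (-38 - 73))*(-33) = (-20 - 111)*(-33) = -131*(-33) = 4323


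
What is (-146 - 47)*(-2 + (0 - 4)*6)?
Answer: 5018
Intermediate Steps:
(-146 - 47)*(-2 + (0 - 4)*6) = -193*(-2 - 4*6) = -193*(-2 - 24) = -193*(-26) = 5018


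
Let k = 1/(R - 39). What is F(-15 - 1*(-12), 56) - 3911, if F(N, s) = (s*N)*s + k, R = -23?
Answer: -825779/62 ≈ -13319.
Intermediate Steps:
k = -1/62 (k = 1/(-23 - 39) = 1/(-62) = -1/62 ≈ -0.016129)
F(N, s) = -1/62 + N*s**2 (F(N, s) = (s*N)*s - 1/62 = (N*s)*s - 1/62 = N*s**2 - 1/62 = -1/62 + N*s**2)
F(-15 - 1*(-12), 56) - 3911 = (-1/62 + (-15 - 1*(-12))*56**2) - 3911 = (-1/62 + (-15 + 12)*3136) - 3911 = (-1/62 - 3*3136) - 3911 = (-1/62 - 9408) - 3911 = -583297/62 - 3911 = -825779/62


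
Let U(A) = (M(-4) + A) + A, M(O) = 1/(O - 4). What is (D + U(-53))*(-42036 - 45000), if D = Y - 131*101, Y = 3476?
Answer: 1716545751/2 ≈ 8.5827e+8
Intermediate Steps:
D = -9755 (D = 3476 - 131*101 = 3476 - 13231 = -9755)
M(O) = 1/(-4 + O)
U(A) = -⅛ + 2*A (U(A) = (1/(-4 - 4) + A) + A = (1/(-8) + A) + A = (-⅛ + A) + A = -⅛ + 2*A)
(D + U(-53))*(-42036 - 45000) = (-9755 + (-⅛ + 2*(-53)))*(-42036 - 45000) = (-9755 + (-⅛ - 106))*(-87036) = (-9755 - 849/8)*(-87036) = -78889/8*(-87036) = 1716545751/2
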